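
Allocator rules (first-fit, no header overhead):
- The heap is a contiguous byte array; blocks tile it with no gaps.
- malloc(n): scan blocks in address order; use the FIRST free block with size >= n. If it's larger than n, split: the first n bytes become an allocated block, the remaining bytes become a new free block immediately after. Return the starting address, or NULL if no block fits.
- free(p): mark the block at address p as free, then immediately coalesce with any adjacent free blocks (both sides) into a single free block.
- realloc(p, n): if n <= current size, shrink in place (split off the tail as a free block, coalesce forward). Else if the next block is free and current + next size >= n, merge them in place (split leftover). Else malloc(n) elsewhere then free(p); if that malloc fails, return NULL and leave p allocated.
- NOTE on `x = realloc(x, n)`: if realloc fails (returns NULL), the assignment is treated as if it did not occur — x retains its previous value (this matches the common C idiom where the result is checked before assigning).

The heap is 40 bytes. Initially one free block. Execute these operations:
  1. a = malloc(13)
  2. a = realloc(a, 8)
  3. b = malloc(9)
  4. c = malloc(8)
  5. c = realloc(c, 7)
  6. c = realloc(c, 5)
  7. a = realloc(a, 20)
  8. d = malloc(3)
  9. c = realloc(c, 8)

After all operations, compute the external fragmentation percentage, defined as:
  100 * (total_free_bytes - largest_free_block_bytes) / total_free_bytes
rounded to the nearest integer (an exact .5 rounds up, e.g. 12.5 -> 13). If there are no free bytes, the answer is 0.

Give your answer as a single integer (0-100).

Answer: 42

Derivation:
Op 1: a = malloc(13) -> a = 0; heap: [0-12 ALLOC][13-39 FREE]
Op 2: a = realloc(a, 8) -> a = 0; heap: [0-7 ALLOC][8-39 FREE]
Op 3: b = malloc(9) -> b = 8; heap: [0-7 ALLOC][8-16 ALLOC][17-39 FREE]
Op 4: c = malloc(8) -> c = 17; heap: [0-7 ALLOC][8-16 ALLOC][17-24 ALLOC][25-39 FREE]
Op 5: c = realloc(c, 7) -> c = 17; heap: [0-7 ALLOC][8-16 ALLOC][17-23 ALLOC][24-39 FREE]
Op 6: c = realloc(c, 5) -> c = 17; heap: [0-7 ALLOC][8-16 ALLOC][17-21 ALLOC][22-39 FREE]
Op 7: a = realloc(a, 20) -> NULL (a unchanged); heap: [0-7 ALLOC][8-16 ALLOC][17-21 ALLOC][22-39 FREE]
Op 8: d = malloc(3) -> d = 22; heap: [0-7 ALLOC][8-16 ALLOC][17-21 ALLOC][22-24 ALLOC][25-39 FREE]
Op 9: c = realloc(c, 8) -> c = 25; heap: [0-7 ALLOC][8-16 ALLOC][17-21 FREE][22-24 ALLOC][25-32 ALLOC][33-39 FREE]
Free blocks: [5 7] total_free=12 largest=7 -> 100*(12-7)/12 = 500/12 ≈ 41.667 -> rounds to 42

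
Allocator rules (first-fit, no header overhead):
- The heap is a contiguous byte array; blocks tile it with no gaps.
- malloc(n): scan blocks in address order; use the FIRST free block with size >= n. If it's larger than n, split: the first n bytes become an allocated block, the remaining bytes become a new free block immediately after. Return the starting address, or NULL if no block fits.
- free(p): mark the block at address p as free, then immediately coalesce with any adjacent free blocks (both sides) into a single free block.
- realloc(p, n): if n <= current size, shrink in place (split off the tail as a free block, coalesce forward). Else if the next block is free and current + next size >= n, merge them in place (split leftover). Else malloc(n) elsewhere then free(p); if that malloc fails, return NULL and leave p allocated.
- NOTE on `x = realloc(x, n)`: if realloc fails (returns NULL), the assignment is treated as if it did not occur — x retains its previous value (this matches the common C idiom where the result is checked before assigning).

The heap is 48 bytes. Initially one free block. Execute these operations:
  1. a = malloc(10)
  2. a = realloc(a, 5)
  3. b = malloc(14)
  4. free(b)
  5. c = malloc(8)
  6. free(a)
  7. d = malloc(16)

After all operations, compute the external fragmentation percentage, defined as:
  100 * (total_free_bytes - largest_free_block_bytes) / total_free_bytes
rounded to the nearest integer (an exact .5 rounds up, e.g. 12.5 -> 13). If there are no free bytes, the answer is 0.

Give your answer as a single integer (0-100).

Op 1: a = malloc(10) -> a = 0; heap: [0-9 ALLOC][10-47 FREE]
Op 2: a = realloc(a, 5) -> a = 0; heap: [0-4 ALLOC][5-47 FREE]
Op 3: b = malloc(14) -> b = 5; heap: [0-4 ALLOC][5-18 ALLOC][19-47 FREE]
Op 4: free(b) -> (freed b); heap: [0-4 ALLOC][5-47 FREE]
Op 5: c = malloc(8) -> c = 5; heap: [0-4 ALLOC][5-12 ALLOC][13-47 FREE]
Op 6: free(a) -> (freed a); heap: [0-4 FREE][5-12 ALLOC][13-47 FREE]
Op 7: d = malloc(16) -> d = 13; heap: [0-4 FREE][5-12 ALLOC][13-28 ALLOC][29-47 FREE]
Free blocks: [5 19] total_free=24 largest=19 -> 100*(24-19)/24 = 500/24 ≈ 20.833 -> rounds to 21

Answer: 21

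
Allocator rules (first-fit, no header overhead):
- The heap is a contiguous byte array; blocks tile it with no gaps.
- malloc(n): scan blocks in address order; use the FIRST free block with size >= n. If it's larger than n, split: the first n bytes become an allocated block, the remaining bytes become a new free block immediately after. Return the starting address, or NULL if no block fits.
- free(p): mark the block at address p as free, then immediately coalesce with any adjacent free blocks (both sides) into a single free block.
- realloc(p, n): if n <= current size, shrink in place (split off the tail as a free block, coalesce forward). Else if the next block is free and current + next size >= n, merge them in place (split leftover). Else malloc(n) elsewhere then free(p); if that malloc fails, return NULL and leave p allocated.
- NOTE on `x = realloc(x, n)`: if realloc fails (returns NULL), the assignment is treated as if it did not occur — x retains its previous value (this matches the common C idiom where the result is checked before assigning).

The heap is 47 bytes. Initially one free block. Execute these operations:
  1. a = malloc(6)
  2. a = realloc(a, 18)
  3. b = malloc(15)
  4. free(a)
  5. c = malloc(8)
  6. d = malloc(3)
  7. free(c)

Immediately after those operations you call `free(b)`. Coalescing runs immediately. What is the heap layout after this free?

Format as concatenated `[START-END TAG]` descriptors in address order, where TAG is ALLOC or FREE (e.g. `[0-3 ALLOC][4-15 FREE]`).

Op 1: a = malloc(6) -> a = 0; heap: [0-5 ALLOC][6-46 FREE]
Op 2: a = realloc(a, 18) -> a = 0; heap: [0-17 ALLOC][18-46 FREE]
Op 3: b = malloc(15) -> b = 18; heap: [0-17 ALLOC][18-32 ALLOC][33-46 FREE]
Op 4: free(a) -> (freed a); heap: [0-17 FREE][18-32 ALLOC][33-46 FREE]
Op 5: c = malloc(8) -> c = 0; heap: [0-7 ALLOC][8-17 FREE][18-32 ALLOC][33-46 FREE]
Op 6: d = malloc(3) -> d = 8; heap: [0-7 ALLOC][8-10 ALLOC][11-17 FREE][18-32 ALLOC][33-46 FREE]
Op 7: free(c) -> (freed c); heap: [0-7 FREE][8-10 ALLOC][11-17 FREE][18-32 ALLOC][33-46 FREE]
free(b): b = 18 -> block [18-32 ALLOC]; mark free, coalesce with adjacent free neighbors -> [0-7 FREE][8-10 ALLOC][11-46 FREE]

Answer: [0-7 FREE][8-10 ALLOC][11-46 FREE]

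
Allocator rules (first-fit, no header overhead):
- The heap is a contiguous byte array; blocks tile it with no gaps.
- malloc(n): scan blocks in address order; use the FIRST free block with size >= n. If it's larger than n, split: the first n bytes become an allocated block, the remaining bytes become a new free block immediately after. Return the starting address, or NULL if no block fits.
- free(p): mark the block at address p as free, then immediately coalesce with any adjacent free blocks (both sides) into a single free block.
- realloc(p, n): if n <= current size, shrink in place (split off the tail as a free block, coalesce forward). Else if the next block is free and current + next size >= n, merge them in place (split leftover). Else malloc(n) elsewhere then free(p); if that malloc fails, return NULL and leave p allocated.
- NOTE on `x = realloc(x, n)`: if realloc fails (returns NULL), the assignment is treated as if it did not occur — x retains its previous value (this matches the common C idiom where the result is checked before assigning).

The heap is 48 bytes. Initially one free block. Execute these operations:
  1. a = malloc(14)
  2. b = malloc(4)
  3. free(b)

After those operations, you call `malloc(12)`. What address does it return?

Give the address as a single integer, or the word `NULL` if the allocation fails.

Answer: 14

Derivation:
Op 1: a = malloc(14) -> a = 0; heap: [0-13 ALLOC][14-47 FREE]
Op 2: b = malloc(4) -> b = 14; heap: [0-13 ALLOC][14-17 ALLOC][18-47 FREE]
Op 3: free(b) -> (freed b); heap: [0-13 ALLOC][14-47 FREE]
malloc(12): first-fit scan over [0-13 ALLOC][14-47 FREE] -> 14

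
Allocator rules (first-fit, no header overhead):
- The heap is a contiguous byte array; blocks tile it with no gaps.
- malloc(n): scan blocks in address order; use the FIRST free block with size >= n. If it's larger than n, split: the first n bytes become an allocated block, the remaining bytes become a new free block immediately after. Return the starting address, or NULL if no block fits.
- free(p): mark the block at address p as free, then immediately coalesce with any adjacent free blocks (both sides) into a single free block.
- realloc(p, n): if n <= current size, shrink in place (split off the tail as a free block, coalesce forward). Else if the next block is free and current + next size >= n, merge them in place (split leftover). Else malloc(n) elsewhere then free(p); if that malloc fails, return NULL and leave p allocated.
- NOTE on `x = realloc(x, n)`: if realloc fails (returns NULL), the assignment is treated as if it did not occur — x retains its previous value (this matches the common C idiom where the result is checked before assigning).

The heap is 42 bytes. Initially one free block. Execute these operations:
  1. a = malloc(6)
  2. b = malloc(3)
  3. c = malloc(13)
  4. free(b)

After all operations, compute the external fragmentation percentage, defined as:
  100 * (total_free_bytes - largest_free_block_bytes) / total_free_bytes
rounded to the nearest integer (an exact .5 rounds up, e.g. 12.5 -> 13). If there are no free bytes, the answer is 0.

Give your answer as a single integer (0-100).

Answer: 13

Derivation:
Op 1: a = malloc(6) -> a = 0; heap: [0-5 ALLOC][6-41 FREE]
Op 2: b = malloc(3) -> b = 6; heap: [0-5 ALLOC][6-8 ALLOC][9-41 FREE]
Op 3: c = malloc(13) -> c = 9; heap: [0-5 ALLOC][6-8 ALLOC][9-21 ALLOC][22-41 FREE]
Op 4: free(b) -> (freed b); heap: [0-5 ALLOC][6-8 FREE][9-21 ALLOC][22-41 FREE]
Free blocks: [3 20] total_free=23 largest=20 -> 100*(23-20)/23 = 300/23 ≈ 13.043 -> rounds to 13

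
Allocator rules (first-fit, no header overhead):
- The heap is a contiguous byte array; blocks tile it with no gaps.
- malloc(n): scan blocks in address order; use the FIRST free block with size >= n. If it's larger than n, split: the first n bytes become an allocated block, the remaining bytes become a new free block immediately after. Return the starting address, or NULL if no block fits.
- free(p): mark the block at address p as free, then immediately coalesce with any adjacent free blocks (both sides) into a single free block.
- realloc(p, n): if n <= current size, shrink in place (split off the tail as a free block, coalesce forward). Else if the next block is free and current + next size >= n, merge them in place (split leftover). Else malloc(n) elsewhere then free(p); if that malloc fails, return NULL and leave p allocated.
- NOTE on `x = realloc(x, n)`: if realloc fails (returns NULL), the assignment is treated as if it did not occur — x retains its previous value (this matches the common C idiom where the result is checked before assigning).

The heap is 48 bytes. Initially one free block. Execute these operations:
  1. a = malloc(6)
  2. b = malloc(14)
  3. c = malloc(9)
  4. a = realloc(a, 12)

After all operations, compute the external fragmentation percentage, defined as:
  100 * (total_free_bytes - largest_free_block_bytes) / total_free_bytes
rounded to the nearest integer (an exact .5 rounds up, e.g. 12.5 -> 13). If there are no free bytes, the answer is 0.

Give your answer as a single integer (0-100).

Op 1: a = malloc(6) -> a = 0; heap: [0-5 ALLOC][6-47 FREE]
Op 2: b = malloc(14) -> b = 6; heap: [0-5 ALLOC][6-19 ALLOC][20-47 FREE]
Op 3: c = malloc(9) -> c = 20; heap: [0-5 ALLOC][6-19 ALLOC][20-28 ALLOC][29-47 FREE]
Op 4: a = realloc(a, 12) -> a = 29; heap: [0-5 FREE][6-19 ALLOC][20-28 ALLOC][29-40 ALLOC][41-47 FREE]
Free blocks: [6 7] total_free=13 largest=7 -> 100*(13-7)/13 = 600/13 ≈ 46.154 -> rounds to 46

Answer: 46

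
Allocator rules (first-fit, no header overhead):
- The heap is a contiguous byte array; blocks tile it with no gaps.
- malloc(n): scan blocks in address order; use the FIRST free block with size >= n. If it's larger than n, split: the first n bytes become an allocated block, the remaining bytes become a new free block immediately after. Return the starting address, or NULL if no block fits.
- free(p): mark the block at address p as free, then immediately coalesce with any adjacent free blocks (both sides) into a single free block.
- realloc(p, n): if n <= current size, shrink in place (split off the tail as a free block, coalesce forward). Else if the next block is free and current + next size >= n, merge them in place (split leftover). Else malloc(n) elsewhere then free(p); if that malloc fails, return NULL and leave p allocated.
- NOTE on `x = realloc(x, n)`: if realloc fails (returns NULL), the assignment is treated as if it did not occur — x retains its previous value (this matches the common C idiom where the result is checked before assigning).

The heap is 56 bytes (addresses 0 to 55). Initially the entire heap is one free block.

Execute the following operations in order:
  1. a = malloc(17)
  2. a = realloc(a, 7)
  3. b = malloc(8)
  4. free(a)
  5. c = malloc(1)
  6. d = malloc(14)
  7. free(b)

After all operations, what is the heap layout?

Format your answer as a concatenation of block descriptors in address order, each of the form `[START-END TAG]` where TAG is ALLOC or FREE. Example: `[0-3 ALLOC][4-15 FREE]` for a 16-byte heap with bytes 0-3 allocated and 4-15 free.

Op 1: a = malloc(17) -> a = 0; heap: [0-16 ALLOC][17-55 FREE]
Op 2: a = realloc(a, 7) -> a = 0; heap: [0-6 ALLOC][7-55 FREE]
Op 3: b = malloc(8) -> b = 7; heap: [0-6 ALLOC][7-14 ALLOC][15-55 FREE]
Op 4: free(a) -> (freed a); heap: [0-6 FREE][7-14 ALLOC][15-55 FREE]
Op 5: c = malloc(1) -> c = 0; heap: [0-0 ALLOC][1-6 FREE][7-14 ALLOC][15-55 FREE]
Op 6: d = malloc(14) -> d = 15; heap: [0-0 ALLOC][1-6 FREE][7-14 ALLOC][15-28 ALLOC][29-55 FREE]
Op 7: free(b) -> (freed b); heap: [0-0 ALLOC][1-14 FREE][15-28 ALLOC][29-55 FREE]

Answer: [0-0 ALLOC][1-14 FREE][15-28 ALLOC][29-55 FREE]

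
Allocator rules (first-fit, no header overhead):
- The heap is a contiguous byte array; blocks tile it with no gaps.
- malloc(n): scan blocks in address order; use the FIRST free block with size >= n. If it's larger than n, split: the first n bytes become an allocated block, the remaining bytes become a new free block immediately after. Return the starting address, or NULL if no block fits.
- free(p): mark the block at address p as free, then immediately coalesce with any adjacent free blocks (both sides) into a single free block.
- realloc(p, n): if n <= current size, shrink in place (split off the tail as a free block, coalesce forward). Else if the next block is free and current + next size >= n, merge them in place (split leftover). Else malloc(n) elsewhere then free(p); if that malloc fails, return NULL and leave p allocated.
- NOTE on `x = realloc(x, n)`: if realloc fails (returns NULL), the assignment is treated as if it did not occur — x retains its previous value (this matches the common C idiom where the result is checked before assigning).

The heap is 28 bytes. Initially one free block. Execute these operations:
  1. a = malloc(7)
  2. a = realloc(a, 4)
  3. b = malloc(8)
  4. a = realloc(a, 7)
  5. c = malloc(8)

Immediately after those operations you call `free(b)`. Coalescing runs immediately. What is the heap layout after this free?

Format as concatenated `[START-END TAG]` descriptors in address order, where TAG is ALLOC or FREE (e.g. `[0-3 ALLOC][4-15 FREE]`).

Answer: [0-11 FREE][12-18 ALLOC][19-26 ALLOC][27-27 FREE]

Derivation:
Op 1: a = malloc(7) -> a = 0; heap: [0-6 ALLOC][7-27 FREE]
Op 2: a = realloc(a, 4) -> a = 0; heap: [0-3 ALLOC][4-27 FREE]
Op 3: b = malloc(8) -> b = 4; heap: [0-3 ALLOC][4-11 ALLOC][12-27 FREE]
Op 4: a = realloc(a, 7) -> a = 12; heap: [0-3 FREE][4-11 ALLOC][12-18 ALLOC][19-27 FREE]
Op 5: c = malloc(8) -> c = 19; heap: [0-3 FREE][4-11 ALLOC][12-18 ALLOC][19-26 ALLOC][27-27 FREE]
free(b): b = 4 -> block [4-11 ALLOC]; mark free, coalesce with adjacent free neighbors -> [0-11 FREE][12-18 ALLOC][19-26 ALLOC][27-27 FREE]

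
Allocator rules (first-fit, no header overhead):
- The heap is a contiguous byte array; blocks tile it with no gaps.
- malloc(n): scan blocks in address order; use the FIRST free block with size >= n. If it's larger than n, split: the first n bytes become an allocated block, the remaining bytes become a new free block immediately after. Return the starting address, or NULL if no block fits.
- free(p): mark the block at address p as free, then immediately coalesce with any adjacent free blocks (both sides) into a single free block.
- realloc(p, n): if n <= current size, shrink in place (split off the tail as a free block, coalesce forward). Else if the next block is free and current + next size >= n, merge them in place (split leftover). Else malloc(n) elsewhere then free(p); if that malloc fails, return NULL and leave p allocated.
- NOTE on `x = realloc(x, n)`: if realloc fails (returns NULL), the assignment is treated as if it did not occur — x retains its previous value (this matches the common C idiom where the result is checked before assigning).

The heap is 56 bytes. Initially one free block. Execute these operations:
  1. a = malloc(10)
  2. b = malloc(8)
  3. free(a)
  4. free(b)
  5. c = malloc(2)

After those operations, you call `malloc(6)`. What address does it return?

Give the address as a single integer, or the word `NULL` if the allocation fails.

Answer: 2

Derivation:
Op 1: a = malloc(10) -> a = 0; heap: [0-9 ALLOC][10-55 FREE]
Op 2: b = malloc(8) -> b = 10; heap: [0-9 ALLOC][10-17 ALLOC][18-55 FREE]
Op 3: free(a) -> (freed a); heap: [0-9 FREE][10-17 ALLOC][18-55 FREE]
Op 4: free(b) -> (freed b); heap: [0-55 FREE]
Op 5: c = malloc(2) -> c = 0; heap: [0-1 ALLOC][2-55 FREE]
malloc(6): first-fit scan over [0-1 ALLOC][2-55 FREE] -> 2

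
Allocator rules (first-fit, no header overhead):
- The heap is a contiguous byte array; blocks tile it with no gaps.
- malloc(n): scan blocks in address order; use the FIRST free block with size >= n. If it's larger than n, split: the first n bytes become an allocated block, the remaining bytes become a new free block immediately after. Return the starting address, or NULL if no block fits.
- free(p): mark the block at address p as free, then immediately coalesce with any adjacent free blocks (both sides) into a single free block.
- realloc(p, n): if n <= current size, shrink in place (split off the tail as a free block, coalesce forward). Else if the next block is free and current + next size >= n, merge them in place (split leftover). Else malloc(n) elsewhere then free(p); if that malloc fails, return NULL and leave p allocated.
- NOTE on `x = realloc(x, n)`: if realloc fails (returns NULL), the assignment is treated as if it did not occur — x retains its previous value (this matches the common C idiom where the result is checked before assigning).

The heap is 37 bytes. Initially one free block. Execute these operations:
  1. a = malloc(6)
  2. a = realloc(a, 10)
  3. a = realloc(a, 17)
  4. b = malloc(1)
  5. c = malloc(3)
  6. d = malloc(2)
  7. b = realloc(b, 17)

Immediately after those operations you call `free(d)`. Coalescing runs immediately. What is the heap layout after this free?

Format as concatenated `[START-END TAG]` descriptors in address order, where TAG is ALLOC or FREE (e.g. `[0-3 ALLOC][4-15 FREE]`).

Answer: [0-16 ALLOC][17-17 ALLOC][18-20 ALLOC][21-36 FREE]

Derivation:
Op 1: a = malloc(6) -> a = 0; heap: [0-5 ALLOC][6-36 FREE]
Op 2: a = realloc(a, 10) -> a = 0; heap: [0-9 ALLOC][10-36 FREE]
Op 3: a = realloc(a, 17) -> a = 0; heap: [0-16 ALLOC][17-36 FREE]
Op 4: b = malloc(1) -> b = 17; heap: [0-16 ALLOC][17-17 ALLOC][18-36 FREE]
Op 5: c = malloc(3) -> c = 18; heap: [0-16 ALLOC][17-17 ALLOC][18-20 ALLOC][21-36 FREE]
Op 6: d = malloc(2) -> d = 21; heap: [0-16 ALLOC][17-17 ALLOC][18-20 ALLOC][21-22 ALLOC][23-36 FREE]
Op 7: b = realloc(b, 17) -> NULL (b unchanged); heap: [0-16 ALLOC][17-17 ALLOC][18-20 ALLOC][21-22 ALLOC][23-36 FREE]
free(d): d = 21 -> block [21-22 ALLOC]; mark free, coalesce with adjacent free neighbors -> [0-16 ALLOC][17-17 ALLOC][18-20 ALLOC][21-36 FREE]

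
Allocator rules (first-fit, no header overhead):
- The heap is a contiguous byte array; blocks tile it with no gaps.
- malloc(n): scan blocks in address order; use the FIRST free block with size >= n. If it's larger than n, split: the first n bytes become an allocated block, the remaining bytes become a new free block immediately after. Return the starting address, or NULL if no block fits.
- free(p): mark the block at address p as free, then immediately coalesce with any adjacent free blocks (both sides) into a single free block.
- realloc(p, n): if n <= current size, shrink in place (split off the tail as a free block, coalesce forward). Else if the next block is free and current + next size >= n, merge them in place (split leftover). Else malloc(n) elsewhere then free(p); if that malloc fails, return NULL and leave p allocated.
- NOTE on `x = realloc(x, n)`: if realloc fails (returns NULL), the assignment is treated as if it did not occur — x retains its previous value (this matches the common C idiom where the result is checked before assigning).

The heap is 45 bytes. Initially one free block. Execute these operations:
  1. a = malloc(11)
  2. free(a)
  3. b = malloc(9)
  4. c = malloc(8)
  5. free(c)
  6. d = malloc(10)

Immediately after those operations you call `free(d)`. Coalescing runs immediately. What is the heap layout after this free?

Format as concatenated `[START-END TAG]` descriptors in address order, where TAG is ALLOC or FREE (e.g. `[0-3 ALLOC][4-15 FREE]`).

Answer: [0-8 ALLOC][9-44 FREE]

Derivation:
Op 1: a = malloc(11) -> a = 0; heap: [0-10 ALLOC][11-44 FREE]
Op 2: free(a) -> (freed a); heap: [0-44 FREE]
Op 3: b = malloc(9) -> b = 0; heap: [0-8 ALLOC][9-44 FREE]
Op 4: c = malloc(8) -> c = 9; heap: [0-8 ALLOC][9-16 ALLOC][17-44 FREE]
Op 5: free(c) -> (freed c); heap: [0-8 ALLOC][9-44 FREE]
Op 6: d = malloc(10) -> d = 9; heap: [0-8 ALLOC][9-18 ALLOC][19-44 FREE]
free(d): d = 9 -> block [9-18 ALLOC]; mark free, coalesce with adjacent free neighbors -> [0-8 ALLOC][9-44 FREE]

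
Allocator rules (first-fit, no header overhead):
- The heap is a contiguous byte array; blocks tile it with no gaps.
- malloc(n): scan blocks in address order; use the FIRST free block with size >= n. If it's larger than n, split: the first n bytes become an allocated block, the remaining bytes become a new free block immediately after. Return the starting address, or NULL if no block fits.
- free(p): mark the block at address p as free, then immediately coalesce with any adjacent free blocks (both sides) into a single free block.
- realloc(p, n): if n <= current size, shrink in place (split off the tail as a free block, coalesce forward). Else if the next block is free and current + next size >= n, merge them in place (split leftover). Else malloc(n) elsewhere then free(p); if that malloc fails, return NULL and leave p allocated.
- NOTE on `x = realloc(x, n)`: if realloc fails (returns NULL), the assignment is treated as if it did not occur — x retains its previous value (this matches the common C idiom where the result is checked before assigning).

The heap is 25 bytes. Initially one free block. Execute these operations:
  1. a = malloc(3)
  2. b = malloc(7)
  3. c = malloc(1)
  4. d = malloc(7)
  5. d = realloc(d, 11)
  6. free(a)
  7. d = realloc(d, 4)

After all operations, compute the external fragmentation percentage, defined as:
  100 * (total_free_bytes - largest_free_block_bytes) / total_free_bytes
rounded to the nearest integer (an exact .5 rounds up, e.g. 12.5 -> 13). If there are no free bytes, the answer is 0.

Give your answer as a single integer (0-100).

Op 1: a = malloc(3) -> a = 0; heap: [0-2 ALLOC][3-24 FREE]
Op 2: b = malloc(7) -> b = 3; heap: [0-2 ALLOC][3-9 ALLOC][10-24 FREE]
Op 3: c = malloc(1) -> c = 10; heap: [0-2 ALLOC][3-9 ALLOC][10-10 ALLOC][11-24 FREE]
Op 4: d = malloc(7) -> d = 11; heap: [0-2 ALLOC][3-9 ALLOC][10-10 ALLOC][11-17 ALLOC][18-24 FREE]
Op 5: d = realloc(d, 11) -> d = 11; heap: [0-2 ALLOC][3-9 ALLOC][10-10 ALLOC][11-21 ALLOC][22-24 FREE]
Op 6: free(a) -> (freed a); heap: [0-2 FREE][3-9 ALLOC][10-10 ALLOC][11-21 ALLOC][22-24 FREE]
Op 7: d = realloc(d, 4) -> d = 11; heap: [0-2 FREE][3-9 ALLOC][10-10 ALLOC][11-14 ALLOC][15-24 FREE]
Free blocks: [3 10] total_free=13 largest=10 -> 100*(13-10)/13 = 300/13 ≈ 23.077 -> rounds to 23

Answer: 23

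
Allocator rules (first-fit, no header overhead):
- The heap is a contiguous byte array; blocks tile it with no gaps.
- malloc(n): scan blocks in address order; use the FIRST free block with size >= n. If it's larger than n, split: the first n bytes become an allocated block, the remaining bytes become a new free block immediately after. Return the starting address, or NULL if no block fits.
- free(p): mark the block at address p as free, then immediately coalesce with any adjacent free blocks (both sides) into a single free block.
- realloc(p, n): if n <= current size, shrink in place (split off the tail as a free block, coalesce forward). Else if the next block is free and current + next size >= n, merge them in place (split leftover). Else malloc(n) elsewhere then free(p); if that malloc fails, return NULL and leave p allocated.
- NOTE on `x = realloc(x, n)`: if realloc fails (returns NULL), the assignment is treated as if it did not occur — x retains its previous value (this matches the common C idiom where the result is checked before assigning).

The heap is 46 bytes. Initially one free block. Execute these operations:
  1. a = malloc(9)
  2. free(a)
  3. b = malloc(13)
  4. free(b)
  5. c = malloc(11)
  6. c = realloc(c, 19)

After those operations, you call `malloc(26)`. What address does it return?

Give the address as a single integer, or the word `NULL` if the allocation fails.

Answer: 19

Derivation:
Op 1: a = malloc(9) -> a = 0; heap: [0-8 ALLOC][9-45 FREE]
Op 2: free(a) -> (freed a); heap: [0-45 FREE]
Op 3: b = malloc(13) -> b = 0; heap: [0-12 ALLOC][13-45 FREE]
Op 4: free(b) -> (freed b); heap: [0-45 FREE]
Op 5: c = malloc(11) -> c = 0; heap: [0-10 ALLOC][11-45 FREE]
Op 6: c = realloc(c, 19) -> c = 0; heap: [0-18 ALLOC][19-45 FREE]
malloc(26): first-fit scan over [0-18 ALLOC][19-45 FREE] -> 19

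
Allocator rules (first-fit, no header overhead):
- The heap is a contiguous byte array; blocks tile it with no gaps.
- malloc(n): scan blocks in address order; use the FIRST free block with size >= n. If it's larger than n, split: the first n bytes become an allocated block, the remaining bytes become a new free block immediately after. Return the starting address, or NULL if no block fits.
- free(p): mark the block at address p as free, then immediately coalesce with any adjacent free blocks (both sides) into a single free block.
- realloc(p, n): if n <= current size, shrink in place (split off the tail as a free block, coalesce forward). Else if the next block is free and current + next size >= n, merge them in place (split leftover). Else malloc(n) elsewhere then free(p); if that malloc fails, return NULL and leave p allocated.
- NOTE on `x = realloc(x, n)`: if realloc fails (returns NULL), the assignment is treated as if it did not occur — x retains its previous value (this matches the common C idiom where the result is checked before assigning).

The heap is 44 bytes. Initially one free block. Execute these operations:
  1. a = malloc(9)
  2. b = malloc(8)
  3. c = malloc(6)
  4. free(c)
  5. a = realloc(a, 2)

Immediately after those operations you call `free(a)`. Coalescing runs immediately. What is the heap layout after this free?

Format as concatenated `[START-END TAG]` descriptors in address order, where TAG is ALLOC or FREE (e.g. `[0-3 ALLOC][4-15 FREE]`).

Answer: [0-8 FREE][9-16 ALLOC][17-43 FREE]

Derivation:
Op 1: a = malloc(9) -> a = 0; heap: [0-8 ALLOC][9-43 FREE]
Op 2: b = malloc(8) -> b = 9; heap: [0-8 ALLOC][9-16 ALLOC][17-43 FREE]
Op 3: c = malloc(6) -> c = 17; heap: [0-8 ALLOC][9-16 ALLOC][17-22 ALLOC][23-43 FREE]
Op 4: free(c) -> (freed c); heap: [0-8 ALLOC][9-16 ALLOC][17-43 FREE]
Op 5: a = realloc(a, 2) -> a = 0; heap: [0-1 ALLOC][2-8 FREE][9-16 ALLOC][17-43 FREE]
free(a): a = 0 -> block [0-1 ALLOC]; mark free, coalesce with adjacent free neighbors -> [0-8 FREE][9-16 ALLOC][17-43 FREE]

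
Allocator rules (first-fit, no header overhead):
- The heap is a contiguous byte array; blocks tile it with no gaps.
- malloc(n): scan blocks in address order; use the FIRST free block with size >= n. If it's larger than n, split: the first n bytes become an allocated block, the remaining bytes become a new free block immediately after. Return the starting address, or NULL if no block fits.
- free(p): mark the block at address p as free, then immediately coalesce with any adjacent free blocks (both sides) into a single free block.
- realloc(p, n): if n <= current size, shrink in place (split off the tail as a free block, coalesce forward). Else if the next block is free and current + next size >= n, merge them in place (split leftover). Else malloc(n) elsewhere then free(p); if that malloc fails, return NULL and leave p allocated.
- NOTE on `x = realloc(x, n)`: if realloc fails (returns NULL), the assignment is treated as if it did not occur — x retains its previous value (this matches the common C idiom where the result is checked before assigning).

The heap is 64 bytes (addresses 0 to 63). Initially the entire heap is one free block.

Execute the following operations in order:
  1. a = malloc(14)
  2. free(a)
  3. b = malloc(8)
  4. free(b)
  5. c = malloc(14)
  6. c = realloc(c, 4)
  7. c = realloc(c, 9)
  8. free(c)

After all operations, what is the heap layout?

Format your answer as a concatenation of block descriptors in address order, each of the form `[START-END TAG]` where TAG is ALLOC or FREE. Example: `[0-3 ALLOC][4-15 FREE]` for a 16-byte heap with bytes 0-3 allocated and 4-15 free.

Answer: [0-63 FREE]

Derivation:
Op 1: a = malloc(14) -> a = 0; heap: [0-13 ALLOC][14-63 FREE]
Op 2: free(a) -> (freed a); heap: [0-63 FREE]
Op 3: b = malloc(8) -> b = 0; heap: [0-7 ALLOC][8-63 FREE]
Op 4: free(b) -> (freed b); heap: [0-63 FREE]
Op 5: c = malloc(14) -> c = 0; heap: [0-13 ALLOC][14-63 FREE]
Op 6: c = realloc(c, 4) -> c = 0; heap: [0-3 ALLOC][4-63 FREE]
Op 7: c = realloc(c, 9) -> c = 0; heap: [0-8 ALLOC][9-63 FREE]
Op 8: free(c) -> (freed c); heap: [0-63 FREE]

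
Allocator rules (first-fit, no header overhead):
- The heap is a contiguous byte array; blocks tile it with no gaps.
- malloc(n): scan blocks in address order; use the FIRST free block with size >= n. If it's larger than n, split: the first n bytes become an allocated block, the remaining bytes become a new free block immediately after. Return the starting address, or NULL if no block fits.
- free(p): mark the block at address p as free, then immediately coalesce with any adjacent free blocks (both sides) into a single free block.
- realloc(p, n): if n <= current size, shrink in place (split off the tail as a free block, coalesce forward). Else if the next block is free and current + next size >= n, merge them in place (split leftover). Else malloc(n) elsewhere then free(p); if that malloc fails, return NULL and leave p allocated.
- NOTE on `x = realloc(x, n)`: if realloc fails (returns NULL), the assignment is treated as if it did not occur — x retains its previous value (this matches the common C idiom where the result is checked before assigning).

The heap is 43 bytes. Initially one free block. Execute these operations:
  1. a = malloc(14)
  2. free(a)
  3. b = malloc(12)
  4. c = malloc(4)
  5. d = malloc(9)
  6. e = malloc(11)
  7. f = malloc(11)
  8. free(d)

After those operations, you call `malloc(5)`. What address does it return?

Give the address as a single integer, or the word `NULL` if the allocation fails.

Op 1: a = malloc(14) -> a = 0; heap: [0-13 ALLOC][14-42 FREE]
Op 2: free(a) -> (freed a); heap: [0-42 FREE]
Op 3: b = malloc(12) -> b = 0; heap: [0-11 ALLOC][12-42 FREE]
Op 4: c = malloc(4) -> c = 12; heap: [0-11 ALLOC][12-15 ALLOC][16-42 FREE]
Op 5: d = malloc(9) -> d = 16; heap: [0-11 ALLOC][12-15 ALLOC][16-24 ALLOC][25-42 FREE]
Op 6: e = malloc(11) -> e = 25; heap: [0-11 ALLOC][12-15 ALLOC][16-24 ALLOC][25-35 ALLOC][36-42 FREE]
Op 7: f = malloc(11) -> f = NULL; heap: [0-11 ALLOC][12-15 ALLOC][16-24 ALLOC][25-35 ALLOC][36-42 FREE]
Op 8: free(d) -> (freed d); heap: [0-11 ALLOC][12-15 ALLOC][16-24 FREE][25-35 ALLOC][36-42 FREE]
malloc(5): first-fit scan over [0-11 ALLOC][12-15 ALLOC][16-24 FREE][25-35 ALLOC][36-42 FREE] -> 16

Answer: 16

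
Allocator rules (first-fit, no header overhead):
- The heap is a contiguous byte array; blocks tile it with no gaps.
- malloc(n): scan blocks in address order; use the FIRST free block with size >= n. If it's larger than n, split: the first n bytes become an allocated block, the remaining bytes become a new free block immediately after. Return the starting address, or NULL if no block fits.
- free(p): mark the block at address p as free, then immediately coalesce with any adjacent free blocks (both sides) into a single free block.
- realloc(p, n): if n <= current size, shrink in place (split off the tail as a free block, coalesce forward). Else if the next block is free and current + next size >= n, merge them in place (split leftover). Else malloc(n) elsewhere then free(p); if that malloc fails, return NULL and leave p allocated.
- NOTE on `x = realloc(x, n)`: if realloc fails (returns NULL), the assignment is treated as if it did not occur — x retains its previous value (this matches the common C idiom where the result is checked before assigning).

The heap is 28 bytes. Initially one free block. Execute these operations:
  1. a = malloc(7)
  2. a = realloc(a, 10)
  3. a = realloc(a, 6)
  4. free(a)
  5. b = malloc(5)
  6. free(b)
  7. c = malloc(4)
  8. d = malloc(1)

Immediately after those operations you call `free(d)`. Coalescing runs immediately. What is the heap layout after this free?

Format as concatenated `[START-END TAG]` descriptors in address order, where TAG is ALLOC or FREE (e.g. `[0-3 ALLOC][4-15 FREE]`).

Answer: [0-3 ALLOC][4-27 FREE]

Derivation:
Op 1: a = malloc(7) -> a = 0; heap: [0-6 ALLOC][7-27 FREE]
Op 2: a = realloc(a, 10) -> a = 0; heap: [0-9 ALLOC][10-27 FREE]
Op 3: a = realloc(a, 6) -> a = 0; heap: [0-5 ALLOC][6-27 FREE]
Op 4: free(a) -> (freed a); heap: [0-27 FREE]
Op 5: b = malloc(5) -> b = 0; heap: [0-4 ALLOC][5-27 FREE]
Op 6: free(b) -> (freed b); heap: [0-27 FREE]
Op 7: c = malloc(4) -> c = 0; heap: [0-3 ALLOC][4-27 FREE]
Op 8: d = malloc(1) -> d = 4; heap: [0-3 ALLOC][4-4 ALLOC][5-27 FREE]
free(d): d = 4 -> block [4-4 ALLOC]; mark free, coalesce with adjacent free neighbors -> [0-3 ALLOC][4-27 FREE]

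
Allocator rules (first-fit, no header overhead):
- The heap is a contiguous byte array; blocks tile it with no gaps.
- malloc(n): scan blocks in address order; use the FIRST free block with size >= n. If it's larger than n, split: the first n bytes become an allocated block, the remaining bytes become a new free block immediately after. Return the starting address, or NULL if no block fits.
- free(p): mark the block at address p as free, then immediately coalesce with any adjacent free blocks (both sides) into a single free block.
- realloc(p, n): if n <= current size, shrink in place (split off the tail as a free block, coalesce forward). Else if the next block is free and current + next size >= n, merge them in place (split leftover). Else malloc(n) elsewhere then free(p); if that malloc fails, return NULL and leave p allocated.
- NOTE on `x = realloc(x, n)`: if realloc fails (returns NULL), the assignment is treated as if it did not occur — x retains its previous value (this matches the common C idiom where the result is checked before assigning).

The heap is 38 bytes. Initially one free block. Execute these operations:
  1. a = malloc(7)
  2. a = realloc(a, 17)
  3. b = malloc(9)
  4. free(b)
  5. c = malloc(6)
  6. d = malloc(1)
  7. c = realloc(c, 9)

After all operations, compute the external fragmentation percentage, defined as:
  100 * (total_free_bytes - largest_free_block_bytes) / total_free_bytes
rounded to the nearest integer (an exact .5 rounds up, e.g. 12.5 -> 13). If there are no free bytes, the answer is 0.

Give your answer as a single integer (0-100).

Op 1: a = malloc(7) -> a = 0; heap: [0-6 ALLOC][7-37 FREE]
Op 2: a = realloc(a, 17) -> a = 0; heap: [0-16 ALLOC][17-37 FREE]
Op 3: b = malloc(9) -> b = 17; heap: [0-16 ALLOC][17-25 ALLOC][26-37 FREE]
Op 4: free(b) -> (freed b); heap: [0-16 ALLOC][17-37 FREE]
Op 5: c = malloc(6) -> c = 17; heap: [0-16 ALLOC][17-22 ALLOC][23-37 FREE]
Op 6: d = malloc(1) -> d = 23; heap: [0-16 ALLOC][17-22 ALLOC][23-23 ALLOC][24-37 FREE]
Op 7: c = realloc(c, 9) -> c = 24; heap: [0-16 ALLOC][17-22 FREE][23-23 ALLOC][24-32 ALLOC][33-37 FREE]
Free blocks: [6 5] total_free=11 largest=6 -> 100*(11-6)/11 = 500/11 ≈ 45.455 -> rounds to 45

Answer: 45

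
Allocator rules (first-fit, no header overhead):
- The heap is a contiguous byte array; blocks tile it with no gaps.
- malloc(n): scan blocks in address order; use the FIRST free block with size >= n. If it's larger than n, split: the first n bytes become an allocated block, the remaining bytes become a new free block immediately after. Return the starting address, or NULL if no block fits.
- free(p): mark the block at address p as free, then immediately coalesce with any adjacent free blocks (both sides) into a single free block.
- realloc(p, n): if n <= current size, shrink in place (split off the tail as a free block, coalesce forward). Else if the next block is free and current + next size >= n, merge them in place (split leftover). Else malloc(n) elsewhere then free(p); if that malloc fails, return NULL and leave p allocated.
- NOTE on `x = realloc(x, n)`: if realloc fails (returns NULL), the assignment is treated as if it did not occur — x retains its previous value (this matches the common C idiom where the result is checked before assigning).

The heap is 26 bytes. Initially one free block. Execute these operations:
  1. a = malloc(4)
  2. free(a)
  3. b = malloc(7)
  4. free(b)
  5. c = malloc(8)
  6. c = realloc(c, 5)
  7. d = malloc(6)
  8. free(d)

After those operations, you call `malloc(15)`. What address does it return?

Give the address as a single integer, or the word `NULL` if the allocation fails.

Op 1: a = malloc(4) -> a = 0; heap: [0-3 ALLOC][4-25 FREE]
Op 2: free(a) -> (freed a); heap: [0-25 FREE]
Op 3: b = malloc(7) -> b = 0; heap: [0-6 ALLOC][7-25 FREE]
Op 4: free(b) -> (freed b); heap: [0-25 FREE]
Op 5: c = malloc(8) -> c = 0; heap: [0-7 ALLOC][8-25 FREE]
Op 6: c = realloc(c, 5) -> c = 0; heap: [0-4 ALLOC][5-25 FREE]
Op 7: d = malloc(6) -> d = 5; heap: [0-4 ALLOC][5-10 ALLOC][11-25 FREE]
Op 8: free(d) -> (freed d); heap: [0-4 ALLOC][5-25 FREE]
malloc(15): first-fit scan over [0-4 ALLOC][5-25 FREE] -> 5

Answer: 5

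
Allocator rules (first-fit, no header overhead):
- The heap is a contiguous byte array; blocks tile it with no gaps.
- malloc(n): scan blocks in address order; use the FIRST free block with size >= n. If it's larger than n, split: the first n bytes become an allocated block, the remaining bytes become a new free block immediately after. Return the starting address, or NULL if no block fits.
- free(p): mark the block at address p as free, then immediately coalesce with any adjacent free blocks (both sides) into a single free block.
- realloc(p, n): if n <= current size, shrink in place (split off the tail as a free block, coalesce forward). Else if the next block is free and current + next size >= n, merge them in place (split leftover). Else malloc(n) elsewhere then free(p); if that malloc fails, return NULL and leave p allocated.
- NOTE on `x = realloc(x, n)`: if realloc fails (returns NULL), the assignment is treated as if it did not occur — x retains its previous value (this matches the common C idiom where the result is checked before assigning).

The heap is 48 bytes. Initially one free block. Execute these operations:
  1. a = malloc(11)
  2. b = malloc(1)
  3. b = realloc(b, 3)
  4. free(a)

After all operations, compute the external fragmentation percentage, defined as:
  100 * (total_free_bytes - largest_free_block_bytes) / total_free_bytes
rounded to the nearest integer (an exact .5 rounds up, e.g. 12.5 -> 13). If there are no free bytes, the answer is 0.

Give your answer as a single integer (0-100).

Op 1: a = malloc(11) -> a = 0; heap: [0-10 ALLOC][11-47 FREE]
Op 2: b = malloc(1) -> b = 11; heap: [0-10 ALLOC][11-11 ALLOC][12-47 FREE]
Op 3: b = realloc(b, 3) -> b = 11; heap: [0-10 ALLOC][11-13 ALLOC][14-47 FREE]
Op 4: free(a) -> (freed a); heap: [0-10 FREE][11-13 ALLOC][14-47 FREE]
Free blocks: [11 34] total_free=45 largest=34 -> 100*(45-34)/45 = 1100/45 ≈ 24.444 -> rounds to 24

Answer: 24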